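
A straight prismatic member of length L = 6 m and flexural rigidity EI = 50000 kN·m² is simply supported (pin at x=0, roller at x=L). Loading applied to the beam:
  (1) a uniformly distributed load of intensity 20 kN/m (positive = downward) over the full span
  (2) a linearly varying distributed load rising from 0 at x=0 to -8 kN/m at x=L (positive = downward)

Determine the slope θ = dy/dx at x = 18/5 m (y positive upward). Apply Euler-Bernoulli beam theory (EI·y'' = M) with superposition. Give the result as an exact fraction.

θ(18/5) = 6933/7812500 rad

Load 1 — uniform load w=20 kN/m over full span:
  θ_1 = -w(L³-6Lx²+4x³)/(24EI) = -20·(6³-6·6·(18/5)²+4·(18/5)³)/(24·50000) = 333/312500 rad
Load 2 — triangular load w₀=-8 kN/m (0→w₀ over full span):
  θ_2 = -w₀(7L⁴-30L²x²+15x⁴)/(360LEI) = -(-8)·(7·6⁴-30·6²·(18/5)²+15·(18/5)⁴)/(360·6·50000) = -348/1953125 rad
Superposition: θ = Σ θ_i = 6933/7812500 rad ≈ 0.000887 rad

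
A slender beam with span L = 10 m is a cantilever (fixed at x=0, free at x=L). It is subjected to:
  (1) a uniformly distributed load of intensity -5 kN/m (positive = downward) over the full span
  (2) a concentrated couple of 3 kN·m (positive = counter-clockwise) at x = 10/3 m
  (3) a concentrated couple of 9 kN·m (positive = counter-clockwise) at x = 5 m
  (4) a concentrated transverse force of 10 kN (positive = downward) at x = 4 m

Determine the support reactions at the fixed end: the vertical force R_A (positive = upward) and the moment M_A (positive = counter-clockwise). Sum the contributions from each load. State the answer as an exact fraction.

Load 1 — uniform load w=-5 kN/m over full span:
  R_A = wL = (-5)·10 = -50 kN
  M_A = wL²/2 = (-5)·10²/2 = -250 kN·m
Load 2 — applied couple M₀=3 kN·m at a=10/3 m (b=L-a=20/3):
  R_A = 0 kN
  M_A = -M₀ = -3 kN·m
Load 3 — applied couple M₀=9 kN·m at a=5 m (b=L-a=5):
  R_A = 0 kN
  M_A = -M₀ = -9 kN·m
Load 4 — point force P=10 kN at a=4 m (b=L-a=6):
  R_A = P = 10 kN
  M_A = Pa = 10·4 = 40 kN·m
Superposition: R_A = -40 kN, M_A = -222 kN·m

R_A = -40 kN, M_A = -222 kN·m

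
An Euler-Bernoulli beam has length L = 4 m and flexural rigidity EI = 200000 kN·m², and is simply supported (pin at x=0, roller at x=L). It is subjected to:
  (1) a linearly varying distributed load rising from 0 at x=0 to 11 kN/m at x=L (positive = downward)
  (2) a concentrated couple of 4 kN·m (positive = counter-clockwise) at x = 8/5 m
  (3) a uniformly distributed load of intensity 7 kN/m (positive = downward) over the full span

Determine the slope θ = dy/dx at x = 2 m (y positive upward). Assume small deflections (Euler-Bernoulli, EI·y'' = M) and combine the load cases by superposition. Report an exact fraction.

θ(2) = -109/90000000 rad

Load 1 — triangular load w₀=11 kN/m (0→w₀ over full span):
  θ_1 = -w₀(7L⁴-30L²x²+15x⁴)/(360LEI) = -11·(7·4⁴-30·4²·2²+15·2⁴)/(360·4·200000) = -77/18000000 rad
Load 2 — applied couple M₀=4 kN·m at a=8/5 m (b=L-a=12/5):
  θ_2 = (M₀x²/(2L)-M₀(x-a)+C₁)/EI  [x>a] with C₁=M₀(3b²-L²)/(6L)=16/75 = (4·2²/(2·4)-4·(2-(8/5))+(16/75))/200000 = 23/7500000 rad
Load 3 — uniform load w=7 kN/m over full span:
  θ_3 = -w(L³-6Lx²+4x³)/(24EI) = -7·(4³-6·4·2²+4·2³)/(24·200000) = 0 rad
Superposition: θ = Σ θ_i = -109/90000000 rad ≈ -0.000001 rad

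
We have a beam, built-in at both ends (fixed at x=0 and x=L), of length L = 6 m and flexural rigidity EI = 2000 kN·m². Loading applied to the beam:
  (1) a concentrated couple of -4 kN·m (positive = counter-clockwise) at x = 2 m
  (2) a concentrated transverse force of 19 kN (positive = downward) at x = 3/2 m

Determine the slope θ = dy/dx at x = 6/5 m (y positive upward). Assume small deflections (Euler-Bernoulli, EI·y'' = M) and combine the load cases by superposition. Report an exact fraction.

Load 1 — applied couple M₀=-4 kN·m at a=2 m (b=L-a=4):
  θ_1 = (R_Ax²/2 - M_Ax)/EI  [x≤a] with R_A=-8/9, M_A=0 = ((-8/9)·(6/5)²/2 - 0·(6/5))/2000 = -1/3125 rad
Load 2 — point force P=19 kN at a=3/2 m (b=L-a=9/2):
  θ_2 = -Pb²x(2aL-(3a+b)x)/(2L³EI)  [x≤a] = -19·(9/2)²·(6/5)·(2·(3/2)·6-(3·(3/2)+(9/2))·(6/5))/(2·6³·2000) = -1539/400000 rad
Superposition: θ = Σ θ_i = -1667/400000 rad ≈ -0.004168 rad

θ(6/5) = -1667/400000 rad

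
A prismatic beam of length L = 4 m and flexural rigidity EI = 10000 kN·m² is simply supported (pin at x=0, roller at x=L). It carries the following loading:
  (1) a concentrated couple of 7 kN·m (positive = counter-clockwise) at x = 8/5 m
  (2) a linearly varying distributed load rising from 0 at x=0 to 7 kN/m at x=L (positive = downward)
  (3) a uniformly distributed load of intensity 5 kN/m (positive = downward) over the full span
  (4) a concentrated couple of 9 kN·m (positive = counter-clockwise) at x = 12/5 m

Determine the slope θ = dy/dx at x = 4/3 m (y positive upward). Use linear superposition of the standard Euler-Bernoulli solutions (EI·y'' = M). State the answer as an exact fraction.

Load 1 — applied couple M₀=7 kN·m at a=8/5 m (b=L-a=12/5):
  θ_1 = (M₀x²/(2L)+C₁)/EI  [x≤a] with C₁=M₀(3b²-L²)/(6L)=28/75 = (7·(4/3)²/(2·4)+(28/75))/10000 = 217/1125000 rad
Load 2 — triangular load w₀=7 kN/m (0→w₀ over full span):
  θ_2 = -w₀(7L⁴-30L²x²+15x⁴)/(360LEI) = -7·(7·4⁴-30·4²·(4/3)²+15·(4/3)⁴)/(360·4·10000) = -364/759375 rad
Load 3 — uniform load w=5 kN/m over full span:
  θ_3 = -w(L³-6Lx²+4x³)/(24EI) = -5·(4³-6·4·(4/3)²+4·(4/3)³)/(24·10000) = -13/20250 rad
Load 4 — applied couple M₀=9 kN·m at a=12/5 m (b=L-a=8/5):
  θ_4 = (M₀x²/(2L)+C₁)/EI  [x≤a] with C₁=M₀(3b²-L²)/(6L)=-78/25 = (9·(4/3)²/(2·4)+(-78/25))/10000 = -7/62500 rad
Superposition: θ = Σ θ_i = -31603/30375000 rad ≈ -0.001040 rad

θ(4/3) = -31603/30375000 rad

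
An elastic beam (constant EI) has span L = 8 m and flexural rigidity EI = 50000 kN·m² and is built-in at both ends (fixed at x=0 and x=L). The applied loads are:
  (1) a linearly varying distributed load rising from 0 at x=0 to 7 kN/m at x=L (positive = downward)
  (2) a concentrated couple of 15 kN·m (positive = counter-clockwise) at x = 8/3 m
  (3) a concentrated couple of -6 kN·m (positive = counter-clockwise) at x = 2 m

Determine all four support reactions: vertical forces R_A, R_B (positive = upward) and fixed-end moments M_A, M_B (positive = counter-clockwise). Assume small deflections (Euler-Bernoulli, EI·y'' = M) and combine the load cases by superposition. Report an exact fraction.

R_A = 1609/160 kN, M_A = 1927/120 kN·m, R_B = 2871/160 kN, M_B = -771/40 kN·m

Load 1 — triangular load w₀=7 kN/m (0→w₀ over full span):
  R_A = 3w₀L/20 = 3·7·8/20 = 42/5 kN
  M_A = w₀L²/30 = 7·8²/30 = 224/15 kN·m
  R_B = 7w₀L/20 = 7·7·8/20 = 98/5 kN
  M_B = -w₀L²/20 = -7·8²/20 = -112/5 kN·m
Load 2 — applied couple M₀=15 kN·m at a=8/3 m (b=L-a=16/3):
  R_A = 6M₀ab/L³ = 6·15·(8/3)·(16/3)/8³ = 5/2 kN
  M_A = M₀b(2a-b)/L² = 15·(16/3)·(2·(8/3)-(16/3))/8² = 0 kN·m
  R_B = -6M₀ab/L³ = -6·15·(8/3)·(16/3)/8³ = -5/2 kN
  M_B = M₀a(2b-a)/L² = 15·(8/3)·(2·(16/3)-(8/3))/8² = 5 kN·m
Load 3 — applied couple M₀=-6 kN·m at a=2 m (b=L-a=6):
  R_A = 6M₀ab/L³ = 6·(-6)·2·6/8³ = -27/32 kN
  M_A = M₀b(2a-b)/L² = (-6)·6·(2·2-6)/8² = 9/8 kN·m
  R_B = -6M₀ab/L³ = -6·(-6)·2·6/8³ = 27/32 kN
  M_B = M₀a(2b-a)/L² = (-6)·2·(2·6-2)/8² = -15/8 kN·m
Superposition: R_A = 1609/160 kN, M_A = 1927/120 kN·m, R_B = 2871/160 kN, M_B = -771/40 kN·m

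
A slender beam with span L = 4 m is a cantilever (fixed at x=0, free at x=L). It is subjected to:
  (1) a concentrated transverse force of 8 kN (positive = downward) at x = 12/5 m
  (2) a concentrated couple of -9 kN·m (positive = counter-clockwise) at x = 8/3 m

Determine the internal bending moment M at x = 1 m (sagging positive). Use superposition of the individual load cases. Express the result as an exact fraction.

M(1) = -101/5 kN·m

Load 1 — point force P=8 kN at a=12/5 m (b=L-a=8/5):
  M_1 = -P(a-x)  [x≤a] = -8·((12/5)-1) = -56/5 kN·m
Load 2 — applied couple M₀=-9 kN·m at a=8/3 m (b=L-a=4/3):
  M_2 = M₀  [x≤a] = (-9) = -9 kN·m
Superposition: M = Σ M_i = -101/5 kN·m ≈ -20.200000 kN·m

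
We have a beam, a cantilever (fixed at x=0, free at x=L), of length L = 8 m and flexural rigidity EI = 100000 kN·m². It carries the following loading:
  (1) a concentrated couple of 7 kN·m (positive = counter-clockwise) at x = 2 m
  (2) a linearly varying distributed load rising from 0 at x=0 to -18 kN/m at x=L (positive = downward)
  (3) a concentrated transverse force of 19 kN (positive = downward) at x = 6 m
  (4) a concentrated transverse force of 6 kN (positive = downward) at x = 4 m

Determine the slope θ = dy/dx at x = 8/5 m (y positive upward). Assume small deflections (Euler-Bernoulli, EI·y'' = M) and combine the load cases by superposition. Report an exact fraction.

θ(8/5) = 26973/7812500 rad

Load 1 — applied couple M₀=7 kN·m at a=2 m (b=L-a=6):
  θ_1 = M₀x/EI  [x≤a] = 7·(8/5)/100000 = 7/62500 rad
Load 2 — triangular load w₀=-18 kN/m (0→w₀ over full span):
  θ_2 = (w₀Lx²/4-w₀L²x/3-w₀x⁴/(24L))/EI = ((-18)·8·(8/5)²/4-(-18)·8²·(8/5)/3-(-18)·(8/5)⁴/(24·8))/100000 = 10212/1953125 rad
Load 3 — point force P=19 kN at a=6 m (b=L-a=2):
  θ_3 = -Px(2a-x)/(2EI)  [x≤a] = -19·(8/5)·(2·6-(8/5))/(2·100000) = -247/156250 rad
Load 4 — point force P=6 kN at a=4 m (b=L-a=4):
  θ_4 = -Px(2a-x)/(2EI)  [x≤a] = -6·(8/5)·(2·4-(8/5))/(2·100000) = -24/78125 rad
Superposition: θ = Σ θ_i = 26973/7812500 rad ≈ 0.003453 rad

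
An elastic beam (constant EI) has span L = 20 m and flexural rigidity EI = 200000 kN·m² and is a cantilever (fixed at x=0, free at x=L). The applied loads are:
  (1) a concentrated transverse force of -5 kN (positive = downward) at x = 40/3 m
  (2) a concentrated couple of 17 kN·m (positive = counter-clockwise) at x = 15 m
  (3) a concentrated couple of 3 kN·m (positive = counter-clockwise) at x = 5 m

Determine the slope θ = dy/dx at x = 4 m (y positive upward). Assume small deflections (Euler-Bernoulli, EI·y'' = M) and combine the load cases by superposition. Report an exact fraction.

θ(4) = 23/15000 rad

Load 1 — point force P=-5 kN at a=40/3 m (b=L-a=20/3):
  θ_1 = -Px(2a-x)/(2EI)  [x≤a] = -(-5)·4·(2·(40/3)-4)/(2·200000) = 17/15000 rad
Load 2 — applied couple M₀=17 kN·m at a=15 m (b=L-a=5):
  θ_2 = M₀x/EI  [x≤a] = 17·4/200000 = 17/50000 rad
Load 3 — applied couple M₀=3 kN·m at a=5 m (b=L-a=15):
  θ_3 = M₀x/EI  [x≤a] = 3·4/200000 = 3/50000 rad
Superposition: θ = Σ θ_i = 23/15000 rad ≈ 0.001533 rad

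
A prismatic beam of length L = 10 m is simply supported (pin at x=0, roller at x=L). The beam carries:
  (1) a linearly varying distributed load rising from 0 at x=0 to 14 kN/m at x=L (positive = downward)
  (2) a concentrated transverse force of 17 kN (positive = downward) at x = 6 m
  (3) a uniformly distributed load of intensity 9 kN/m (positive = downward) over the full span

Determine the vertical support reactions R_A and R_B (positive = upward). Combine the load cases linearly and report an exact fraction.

R_A = 1127/15 kN, R_B = 1528/15 kN

Load 1 — triangular load w₀=14 kN/m (0→w₀ over full span):
  R_A = w₀L/6 = 14·10/6 = 70/3 kN
  R_B = w₀L/3 = 14·10/3 = 140/3 kN
Load 2 — point force P=17 kN at a=6 m (b=L-a=4):
  R_A = Pb/L = 17·4/10 = 34/5 kN
  R_B = Pa/L = 17·6/10 = 51/5 kN
Load 3 — uniform load w=9 kN/m over full span:
  R_A = wL/2 = 9·10/2 = 45 kN
  R_B = wL/2 = 9·10/2 = 45 kN
Superposition: R_A = 1127/15 kN, R_B = 1528/15 kN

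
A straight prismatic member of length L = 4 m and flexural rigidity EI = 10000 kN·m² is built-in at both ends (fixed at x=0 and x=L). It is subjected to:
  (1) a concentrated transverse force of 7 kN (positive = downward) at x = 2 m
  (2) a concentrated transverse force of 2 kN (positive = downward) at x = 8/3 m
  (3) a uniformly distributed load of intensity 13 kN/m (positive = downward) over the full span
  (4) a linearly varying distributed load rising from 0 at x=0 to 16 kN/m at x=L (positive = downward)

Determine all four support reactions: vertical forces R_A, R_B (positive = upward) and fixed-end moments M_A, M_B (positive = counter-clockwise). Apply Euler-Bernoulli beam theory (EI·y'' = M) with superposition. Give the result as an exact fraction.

R_A = 10697/270 kN, M_A = 8089/270 kN·m, R_B = 14413/270 kN, M_B = -9401/270 kN·m

Load 1 — point force P=7 kN at a=2 m (b=L-a=2):
  R_A = Pb²(3a+b)/L³ = 7·2²·(3·2+2)/4³ = 7/2 kN
  M_A = Pab²/L² = 7·2·2²/4² = 7/2 kN·m
  R_B = Pa²(a+3b)/L³ = 7·2²·(2+3·2)/4³ = 7/2 kN
  M_B = -Pa²b/L² = -7·2²·2/4² = -7/2 kN·m
Load 2 — point force P=2 kN at a=8/3 m (b=L-a=4/3):
  R_A = Pb²(3a+b)/L³ = 2·(4/3)²·(3·(8/3)+(4/3))/4³ = 14/27 kN
  M_A = Pab²/L² = 2·(8/3)·(4/3)²/4² = 16/27 kN·m
  R_B = Pa²(a+3b)/L³ = 2·(8/3)²·((8/3)+3·(4/3))/4³ = 40/27 kN
  M_B = -Pa²b/L² = -2·(8/3)²·(4/3)/4² = -32/27 kN·m
Load 3 — uniform load w=13 kN/m over full span:
  R_A = wL/2 = 13·4/2 = 26 kN
  M_A = wL²/12 = 13·4²/12 = 52/3 kN·m
  R_B = wL/2 = 13·4/2 = 26 kN
  M_B = -wL²/12 = -13·4²/12 = -52/3 kN·m
Load 4 — triangular load w₀=16 kN/m (0→w₀ over full span):
  R_A = 3w₀L/20 = 3·16·4/20 = 48/5 kN
  M_A = w₀L²/30 = 16·4²/30 = 128/15 kN·m
  R_B = 7w₀L/20 = 7·16·4/20 = 112/5 kN
  M_B = -w₀L²/20 = -16·4²/20 = -64/5 kN·m
Superposition: R_A = 10697/270 kN, M_A = 8089/270 kN·m, R_B = 14413/270 kN, M_B = -9401/270 kN·m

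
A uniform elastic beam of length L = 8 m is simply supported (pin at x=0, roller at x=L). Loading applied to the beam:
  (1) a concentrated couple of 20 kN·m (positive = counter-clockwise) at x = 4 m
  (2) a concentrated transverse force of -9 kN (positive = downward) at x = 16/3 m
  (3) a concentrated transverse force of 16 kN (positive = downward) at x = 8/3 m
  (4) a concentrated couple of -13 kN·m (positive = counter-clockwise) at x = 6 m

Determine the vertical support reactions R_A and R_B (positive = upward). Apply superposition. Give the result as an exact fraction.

Load 1 — applied couple M₀=20 kN·m at a=4 m (b=L-a=4):
  R_A = M₀/L = 20/8 = 5/2 kN
  R_B = -M₀/L = -20/8 = -5/2 kN
Load 2 — point force P=-9 kN at a=16/3 m (b=L-a=8/3):
  R_A = Pb/L = (-9)·(8/3)/8 = -3 kN
  R_B = Pa/L = (-9)·(16/3)/8 = -6 kN
Load 3 — point force P=16 kN at a=8/3 m (b=L-a=16/3):
  R_A = Pb/L = 16·(16/3)/8 = 32/3 kN
  R_B = Pa/L = 16·(8/3)/8 = 16/3 kN
Load 4 — applied couple M₀=-13 kN·m at a=6 m (b=L-a=2):
  R_A = M₀/L = (-13)/8 = -13/8 kN
  R_B = -M₀/L = -(-13)/8 = 13/8 kN
Superposition: R_A = 205/24 kN, R_B = -37/24 kN

R_A = 205/24 kN, R_B = -37/24 kN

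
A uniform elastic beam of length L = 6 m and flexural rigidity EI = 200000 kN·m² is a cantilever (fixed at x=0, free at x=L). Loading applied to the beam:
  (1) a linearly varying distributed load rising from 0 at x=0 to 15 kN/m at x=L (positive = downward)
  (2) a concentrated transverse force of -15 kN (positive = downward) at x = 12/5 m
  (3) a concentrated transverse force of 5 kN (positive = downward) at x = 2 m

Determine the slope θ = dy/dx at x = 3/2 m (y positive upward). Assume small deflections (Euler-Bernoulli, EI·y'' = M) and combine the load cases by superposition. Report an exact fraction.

Load 1 — triangular load w₀=15 kN/m (0→w₀ over full span):
  θ_1 = (w₀Lx²/4-w₀L²x/3-w₀x⁴/(24L))/EI = (15·6·(3/2)²/4-15·6²·(3/2)/3-15·(3/2)⁴/(24·6))/200000 = -11259/10240000 rad
Load 2 — point force P=-15 kN at a=12/5 m (b=L-a=18/5):
  θ_2 = -Px(2a-x)/(2EI)  [x≤a] = -(-15)·(3/2)·(2·(12/5)-(3/2))/(2·200000) = 297/1600000 rad
Load 3 — point force P=5 kN at a=2 m (b=L-a=4):
  θ_3 = -Px(2a-x)/(2EI)  [x≤a] = -5·(3/2)·(2·2-(3/2))/(2·200000) = -3/64000 rad
Superposition: θ = Σ θ_i = -49191/51200000 rad ≈ -0.000961 rad

θ(3/2) = -49191/51200000 rad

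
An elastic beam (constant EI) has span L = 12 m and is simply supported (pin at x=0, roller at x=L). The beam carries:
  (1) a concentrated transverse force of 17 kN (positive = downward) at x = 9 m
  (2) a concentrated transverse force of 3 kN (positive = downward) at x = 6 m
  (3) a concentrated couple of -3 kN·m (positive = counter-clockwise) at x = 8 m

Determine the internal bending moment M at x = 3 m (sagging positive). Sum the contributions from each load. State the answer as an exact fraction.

M(3) = 33/2 kN·m

Load 1 — point force P=17 kN at a=9 m (b=L-a=3):
  M_1 = Pbx/L  [x≤a] = 17·3·3/12 = 51/4 kN·m
Load 2 — point force P=3 kN at a=6 m (b=L-a=6):
  M_2 = Pbx/L  [x≤a] = 3·6·3/12 = 9/2 kN·m
Load 3 — applied couple M₀=-3 kN·m at a=8 m (b=L-a=4):
  M_3 = M₀x/L  [x≤a] = (-3)·3/12 = -3/4 kN·m
Superposition: M = Σ M_i = 33/2 kN·m ≈ 16.500000 kN·m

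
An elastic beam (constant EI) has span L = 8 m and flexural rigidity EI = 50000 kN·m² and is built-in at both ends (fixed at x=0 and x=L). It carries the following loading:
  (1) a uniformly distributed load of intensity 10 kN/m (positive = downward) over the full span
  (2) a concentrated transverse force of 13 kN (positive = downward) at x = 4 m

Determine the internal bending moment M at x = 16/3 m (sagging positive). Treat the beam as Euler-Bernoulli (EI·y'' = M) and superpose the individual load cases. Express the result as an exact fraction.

M(16/3) = 199/9 kN·m

Load 1 — uniform load w=10 kN/m over full span:
  M_1 = wLx/2 - wL²/12 - wx²/2 = 10·8·(16/3)/2 - 10·8²/12 - 10·(16/3)²/2 = 160/9 kN·m
Load 2 — point force P=13 kN at a=4 m (b=L-a=4):
  M_2 = Pa²(a+3b)(L-x)/L³ - Pa²b/L²  [x>a] = 13·4²·(4+3·4)·(8-(16/3))/8³ - 13·4²·4/8² = 13/3 kN·m
Superposition: M = Σ M_i = 199/9 kN·m ≈ 22.111111 kN·m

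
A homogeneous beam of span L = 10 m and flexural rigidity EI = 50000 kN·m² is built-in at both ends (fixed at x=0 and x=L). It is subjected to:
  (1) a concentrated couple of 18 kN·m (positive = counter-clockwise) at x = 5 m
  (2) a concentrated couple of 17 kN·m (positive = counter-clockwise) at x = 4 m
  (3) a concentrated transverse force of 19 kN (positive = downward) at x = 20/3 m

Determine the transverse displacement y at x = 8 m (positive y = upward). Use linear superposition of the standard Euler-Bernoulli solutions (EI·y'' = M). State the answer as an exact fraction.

Load 1 — applied couple M₀=18 kN·m at a=5 m (b=L-a=5):
  y_1 = (R_Ax³/6 - M_Ax²/2 - M₀(x-a)²/2)/EI  [x>a] with R_A=27/10, M_A=9/2 = ((27/10)·8³/6 - (9/2)·8²/2 - 18·(8-5)²/2)/50000 = 27/250000 m
Load 2 — applied couple M₀=17 kN·m at a=4 m (b=L-a=6):
  y_2 = (R_Ax³/6 - M_Ax²/2 - M₀(x-a)²/2)/EI  [x>a] with R_A=306/125, M_A=51/25 = ((306/125)·8³/6 - (51/25)·8²/2 - 17·(8-4)²/2)/50000 = 119/781250 m
Load 3 — point force P=19 kN at a=20/3 m (b=L-a=10/3):
  y_3 = -Pa²(L-x)²(3bL-(3b+a)(L-x))/(6L³EI)  [x>a] = -19·(20/3)²·(10-8)²·(3·(10/3)·10-(3·(10/3)+(20/3))·(10-8))/(6·10³·50000) = -38/50625 m
Superposition: y = Σ y_i = -248213/506250000 m ≈ -0.000490 m

y(8) = -248213/506250000 m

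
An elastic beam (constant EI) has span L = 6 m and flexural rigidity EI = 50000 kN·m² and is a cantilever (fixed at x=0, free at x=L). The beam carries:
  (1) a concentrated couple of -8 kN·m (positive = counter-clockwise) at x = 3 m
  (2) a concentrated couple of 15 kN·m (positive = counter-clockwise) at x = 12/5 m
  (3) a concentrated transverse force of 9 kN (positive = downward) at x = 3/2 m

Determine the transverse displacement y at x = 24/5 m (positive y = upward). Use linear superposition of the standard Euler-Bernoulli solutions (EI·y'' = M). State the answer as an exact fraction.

y(24/5) = 549/4000000 m

Load 1 — applied couple M₀=-8 kN·m at a=3 m (b=L-a=3):
  y_1 = M₀a(2x-a)/(2EI)  [x>a] = (-8)·3·(2·(24/5)-3)/(2·50000) = -99/62500 m
Load 2 — applied couple M₀=15 kN·m at a=12/5 m (b=L-a=18/5):
  y_2 = M₀a(2x-a)/(2EI)  [x>a] = 15·(12/5)·(2·(24/5)-(12/5))/(2·50000) = 81/31250 m
Load 3 — point force P=9 kN at a=3/2 m (b=L-a=9/2):
  y_3 = -Pa²(3x-a)/(6EI)  [x>a] = -9·(3/2)²·(3·(24/5)-(3/2))/(6·50000) = -3483/4000000 m
Superposition: y = Σ y_i = 549/4000000 m ≈ 0.000137 m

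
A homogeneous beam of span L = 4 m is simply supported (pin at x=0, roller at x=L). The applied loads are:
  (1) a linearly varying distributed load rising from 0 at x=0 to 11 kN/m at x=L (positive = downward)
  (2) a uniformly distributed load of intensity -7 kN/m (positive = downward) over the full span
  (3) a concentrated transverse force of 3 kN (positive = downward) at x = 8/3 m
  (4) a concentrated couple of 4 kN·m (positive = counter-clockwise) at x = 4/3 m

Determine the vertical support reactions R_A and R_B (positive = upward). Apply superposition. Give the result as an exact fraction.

R_A = -14/3 kN, R_B = 5/3 kN

Load 1 — triangular load w₀=11 kN/m (0→w₀ over full span):
  R_A = w₀L/6 = 11·4/6 = 22/3 kN
  R_B = w₀L/3 = 11·4/3 = 44/3 kN
Load 2 — uniform load w=-7 kN/m over full span:
  R_A = wL/2 = (-7)·4/2 = -14 kN
  R_B = wL/2 = (-7)·4/2 = -14 kN
Load 3 — point force P=3 kN at a=8/3 m (b=L-a=4/3):
  R_A = Pb/L = 3·(4/3)/4 = 1 kN
  R_B = Pa/L = 3·(8/3)/4 = 2 kN
Load 4 — applied couple M₀=4 kN·m at a=4/3 m (b=L-a=8/3):
  R_A = M₀/L = 4/4 = 1 kN
  R_B = -M₀/L = -4/4 = -1 kN
Superposition: R_A = -14/3 kN, R_B = 5/3 kN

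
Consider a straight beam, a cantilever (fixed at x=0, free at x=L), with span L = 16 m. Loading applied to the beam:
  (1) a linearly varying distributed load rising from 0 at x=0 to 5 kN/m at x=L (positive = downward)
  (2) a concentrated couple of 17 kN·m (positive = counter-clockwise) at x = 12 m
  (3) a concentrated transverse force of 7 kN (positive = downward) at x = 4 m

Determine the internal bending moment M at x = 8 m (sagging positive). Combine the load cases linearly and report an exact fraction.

Load 1 — triangular load w₀=5 kN/m (0→w₀ over full span):
  M_1 = w₀Lx/2 - w₀L²/3 - w₀x³/(6L) = 5·16·8/2 - 5·16²/3 - 5·8³/(6·16) = -400/3 kN·m
Load 2 — applied couple M₀=17 kN·m at a=12 m (b=L-a=4):
  M_2 = M₀  [x≤a] = 17 = 17 kN·m
Load 3 — point force P=7 kN at a=4 m (b=L-a=12):
  M_3 = 0  [x>a] = 0 kN·m
Superposition: M = Σ M_i = -349/3 kN·m ≈ -116.333333 kN·m

M(8) = -349/3 kN·m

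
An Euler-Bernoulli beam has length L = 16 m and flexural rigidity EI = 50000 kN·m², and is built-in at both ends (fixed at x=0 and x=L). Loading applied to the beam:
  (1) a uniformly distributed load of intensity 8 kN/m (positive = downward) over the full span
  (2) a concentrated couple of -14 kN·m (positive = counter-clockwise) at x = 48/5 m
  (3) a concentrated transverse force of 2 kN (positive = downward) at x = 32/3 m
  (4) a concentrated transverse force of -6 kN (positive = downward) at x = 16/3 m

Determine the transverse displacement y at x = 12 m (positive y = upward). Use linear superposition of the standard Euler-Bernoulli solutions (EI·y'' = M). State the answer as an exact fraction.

y(12) = -3796/253125 m

Load 1 — uniform load w=8 kN/m over full span:
  y_1 = -wx²(L-x)²/(24EI) = -8·12²·(16-12)²/(24·50000) = -48/3125 m
Load 2 — applied couple M₀=-14 kN·m at a=48/5 m (b=L-a=32/5):
  y_2 = (R_Ax³/6 - M_Ax²/2 - M₀(x-a)²/2)/EI  [x>a] with R_A=-63/50, M_A=-112/25 = ((-63/50)·12³/6 - (-112/25)·12²/2 - (-14)·(12-(48/5))²/2)/50000 = 0 m
Load 3 — point force P=2 kN at a=32/3 m (b=L-a=16/3):
  y_3 = -Pa²(L-x)²(3bL-(3b+a)(L-x))/(6L³EI)  [x>a] = -2·(32/3)²·(16-12)²·(3·(16/3)·16-(3·(16/3)+(32/3))·(16-12))/(6·16³·50000) = -112/253125 m
Load 4 — point force P=-6 kN at a=16/3 m (b=L-a=32/3):
  y_4 = -Pa²(L-x)²(3bL-(3b+a)(L-x))/(6L³EI)  [x>a] = -(-6)·(16/3)²·(16-12)²·(3·(32/3)·16-(3·(32/3)+(16/3))·(16-12))/(6·16³·50000) = 68/84375 m
Superposition: y = Σ y_i = -3796/253125 m ≈ -0.014997 m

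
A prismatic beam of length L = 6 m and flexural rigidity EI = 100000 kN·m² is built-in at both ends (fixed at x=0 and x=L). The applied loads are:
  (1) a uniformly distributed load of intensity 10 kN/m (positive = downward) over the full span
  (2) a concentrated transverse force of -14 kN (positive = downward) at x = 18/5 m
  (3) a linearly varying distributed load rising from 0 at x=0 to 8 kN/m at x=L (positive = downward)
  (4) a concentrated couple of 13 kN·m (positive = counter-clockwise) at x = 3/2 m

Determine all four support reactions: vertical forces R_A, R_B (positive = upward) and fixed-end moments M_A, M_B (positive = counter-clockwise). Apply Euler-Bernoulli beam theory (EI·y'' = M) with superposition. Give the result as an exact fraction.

R_A = 69419/2000 kN, M_A = 58197/2000 kN·m, R_B = 70581/2000 kN, M_B = -56483/2000 kN·m

Load 1 — uniform load w=10 kN/m over full span:
  R_A = wL/2 = 10·6/2 = 30 kN
  M_A = wL²/12 = 10·6²/12 = 30 kN·m
  R_B = wL/2 = 10·6/2 = 30 kN
  M_B = -wL²/12 = -10·6²/12 = -30 kN·m
Load 2 — point force P=-14 kN at a=18/5 m (b=L-a=12/5):
  R_A = Pb²(3a+b)/L³ = (-14)·(12/5)²·(3·(18/5)+(12/5))/6³ = -616/125 kN
  M_A = Pab²/L² = (-14)·(18/5)·(12/5)²/6² = -1008/125 kN·m
  R_B = Pa²(a+3b)/L³ = (-14)·(18/5)²·((18/5)+3·(12/5))/6³ = -1134/125 kN
  M_B = -Pa²b/L² = -(-14)·(18/5)²·(12/5)/6² = 1512/125 kN·m
Load 3 — triangular load w₀=8 kN/m (0→w₀ over full span):
  R_A = 3w₀L/20 = 3·8·6/20 = 36/5 kN
  M_A = w₀L²/30 = 8·6²/30 = 48/5 kN·m
  R_B = 7w₀L/20 = 7·8·6/20 = 84/5 kN
  M_B = -w₀L²/20 = -8·6²/20 = -72/5 kN·m
Load 4 — applied couple M₀=13 kN·m at a=3/2 m (b=L-a=9/2):
  R_A = 6M₀ab/L³ = 6·13·(3/2)·(9/2)/6³ = 39/16 kN
  M_A = M₀b(2a-b)/L² = 13·(9/2)·(2·(3/2)-(9/2))/6² = -39/16 kN·m
  R_B = -6M₀ab/L³ = -6·13·(3/2)·(9/2)/6³ = -39/16 kN
  M_B = M₀a(2b-a)/L² = 13·(3/2)·(2·(9/2)-(3/2))/6² = 65/16 kN·m
Superposition: R_A = 69419/2000 kN, M_A = 58197/2000 kN·m, R_B = 70581/2000 kN, M_B = -56483/2000 kN·m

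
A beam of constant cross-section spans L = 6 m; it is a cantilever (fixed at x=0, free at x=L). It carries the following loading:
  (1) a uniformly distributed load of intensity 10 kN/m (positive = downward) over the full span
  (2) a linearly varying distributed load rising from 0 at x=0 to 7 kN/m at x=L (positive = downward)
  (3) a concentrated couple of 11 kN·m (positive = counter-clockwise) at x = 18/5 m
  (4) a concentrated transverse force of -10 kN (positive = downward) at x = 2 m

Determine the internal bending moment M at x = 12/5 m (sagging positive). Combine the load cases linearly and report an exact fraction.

M(12/5) = -11261/125 kN·m

Load 1 — uniform load w=10 kN/m over full span:
  M_1 = -w(L-x)²/2 = -10·(6-(12/5))²/2 = -324/5 kN·m
Load 2 — triangular load w₀=7 kN/m (0→w₀ over full span):
  M_2 = w₀Lx/2 - w₀L²/3 - w₀x³/(6L) = 7·6·(12/5)/2 - 7·6²/3 - 7·(12/5)³/(6·6) = -4536/125 kN·m
Load 3 — applied couple M₀=11 kN·m at a=18/5 m (b=L-a=12/5):
  M_3 = M₀  [x≤a] = 11 = 11 kN·m
Load 4 — point force P=-10 kN at a=2 m (b=L-a=4):
  M_4 = 0  [x>a] = 0 kN·m
Superposition: M = Σ M_i = -11261/125 kN·m ≈ -90.088000 kN·m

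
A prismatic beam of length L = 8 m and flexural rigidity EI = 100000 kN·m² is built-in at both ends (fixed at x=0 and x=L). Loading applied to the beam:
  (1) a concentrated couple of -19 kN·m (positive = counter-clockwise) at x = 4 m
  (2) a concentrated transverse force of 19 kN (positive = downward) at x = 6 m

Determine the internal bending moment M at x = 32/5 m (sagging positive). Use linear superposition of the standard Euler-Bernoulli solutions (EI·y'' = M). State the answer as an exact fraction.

M(32/5) = 209/40 kN·m

Load 1 — applied couple M₀=-19 kN·m at a=4 m (b=L-a=4):
  M_1 = R_Ax - M_A - M₀  [x>a] with R_A=-57/16, M_A=-19/4 = (-57/16)·(32/5) - (-19/4) - (-19) = 19/20 kN·m
Load 2 — point force P=19 kN at a=6 m (b=L-a=2):
  M_2 = Pa²(a+3b)(L-x)/L³ - Pa²b/L²  [x>a] = 19·6²·(6+3·2)·(8-(32/5))/8³ - 19·6²·2/8² = 171/40 kN·m
Superposition: M = Σ M_i = 209/40 kN·m ≈ 5.225000 kN·m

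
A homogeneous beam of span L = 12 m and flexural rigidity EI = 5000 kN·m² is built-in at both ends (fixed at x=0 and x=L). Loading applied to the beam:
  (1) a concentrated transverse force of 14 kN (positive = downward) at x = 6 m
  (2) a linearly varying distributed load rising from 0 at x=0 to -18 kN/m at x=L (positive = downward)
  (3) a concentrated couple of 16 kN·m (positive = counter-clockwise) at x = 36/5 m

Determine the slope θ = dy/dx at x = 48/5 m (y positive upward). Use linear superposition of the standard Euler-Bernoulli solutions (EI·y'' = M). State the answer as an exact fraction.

θ(48/5) = -15867/781250 rad

Load 1 — point force P=14 kN at a=6 m (b=L-a=6):
  θ_1 = Pa²(L-x)(2bL-(3b+a)(L-x))/(2L³EI)  [x>a] = 14·6²·(12-(48/5))·(2·6·12-(3·6+6)·(12-(48/5)))/(2·12³·5000) = 189/31250 rad
Load 2 — triangular load w₀=-18 kN/m (0→w₀ over full span):
  θ_2 = -w₀(2x(L-x)(L-2x)(x+2L)+x²(L-x)²)/(120LEI) = -(-18)·(2·(48/5)·(12-(48/5))·(12-2·(48/5))·((48/5)+2·12)+(48/5)²·(12-(48/5))²)/(120·12·5000) = -10368/390625 rad
Load 3 — applied couple M₀=16 kN·m at a=36/5 m (b=L-a=24/5):
  θ_3 = (R_Ax²/2 - M_Ax - M₀(x-a))/EI  [x>a] with R_A=48/25, M_A=128/25 = ((48/25)·(48/5)²/2 - (128/25)·(48/5) - 16·((48/5)-(36/5)))/5000 = 72/390625 rad
Superposition: θ = Σ θ_i = -15867/781250 rad ≈ -0.020310 rad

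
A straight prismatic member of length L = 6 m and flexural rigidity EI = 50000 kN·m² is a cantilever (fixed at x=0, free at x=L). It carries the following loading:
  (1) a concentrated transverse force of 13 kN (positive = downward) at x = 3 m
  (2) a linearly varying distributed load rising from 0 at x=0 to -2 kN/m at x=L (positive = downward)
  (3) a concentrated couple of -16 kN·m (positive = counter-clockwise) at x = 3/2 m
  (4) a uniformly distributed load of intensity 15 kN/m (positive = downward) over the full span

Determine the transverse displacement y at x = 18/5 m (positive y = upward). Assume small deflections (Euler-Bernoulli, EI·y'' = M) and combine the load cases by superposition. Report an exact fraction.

Load 1 — point force P=13 kN at a=3 m (b=L-a=3):
  y_1 = -Pa²(3x-a)/(6EI)  [x>a] = -13·3²·(3·(18/5)-3)/(6·50000) = -1521/500000 m
Load 2 — triangular load w₀=-2 kN/m (0→w₀ over full span):
  y_2 = (w₀Lx³/12-w₀L²x²/6-w₀x⁵/(120L))/EI = ((-2)·6·(18/5)³/12-(-2)·6²·(18/5)²/6-(-2)·(18/5)⁵/(120·6))/50000 = 431811/195312500 m
Load 3 — applied couple M₀=-16 kN·m at a=3/2 m (b=L-a=9/2):
  y_3 = M₀a(2x-a)/(2EI)  [x>a] = (-16)·(3/2)·(2·(18/5)-(3/2))/(2·50000) = -171/125000 m
Load 4 — uniform load w=15 kN/m over full span:
  y_4 = -wx²(x²-4Lx+6L²)/(24EI) = -15·(18/5)²·((18/5)²-4·6·(18/5)+6·6²)/(24·50000) = -72171/3125000 m
Superposition: y = Σ y_i = -39521637/1562500000 m ≈ -0.025294 m

y(18/5) = -39521637/1562500000 m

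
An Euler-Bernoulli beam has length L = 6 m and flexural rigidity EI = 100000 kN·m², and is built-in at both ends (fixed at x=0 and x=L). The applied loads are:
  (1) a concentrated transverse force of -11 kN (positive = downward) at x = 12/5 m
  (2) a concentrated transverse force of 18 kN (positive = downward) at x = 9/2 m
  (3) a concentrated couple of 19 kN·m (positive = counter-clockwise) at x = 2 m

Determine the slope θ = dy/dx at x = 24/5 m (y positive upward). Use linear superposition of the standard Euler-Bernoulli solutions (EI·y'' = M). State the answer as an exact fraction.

θ(24/5) = -26067/1250000000 rad

Load 1 — point force P=-11 kN at a=12/5 m (b=L-a=18/5):
  θ_1 = Pa²(L-x)(2bL-(3b+a)(L-x))/(2L³EI)  [x>a] = (-11)·(12/5)²·(6-(24/5))·(2·(18/5)·6-(3·(18/5)+(12/5))·(6-(24/5)))/(2·6³·100000) = -1881/39062500 rad
Load 2 — point force P=18 kN at a=9/2 m (b=L-a=3/2):
  θ_2 = Pa²(L-x)(2bL-(3b+a)(L-x))/(2L³EI)  [x>a] = 18·(9/2)²·(6-(24/5))·(2·(3/2)·6-(3·(3/2)+(9/2))·(6-(24/5)))/(2·6³·100000) = 729/10000000 rad
Load 3 — applied couple M₀=19 kN·m at a=2 m (b=L-a=4):
  θ_3 = (R_Ax²/2 - M_Ax - M₀(x-a))/EI  [x>a] with R_A=38/9, M_A=0 = ((38/9)·(24/5)²/2 - 0·(24/5) - 19·((24/5)-2))/100000 = -57/1250000 rad
Superposition: θ = Σ θ_i = -26067/1250000000 rad ≈ -0.000021 rad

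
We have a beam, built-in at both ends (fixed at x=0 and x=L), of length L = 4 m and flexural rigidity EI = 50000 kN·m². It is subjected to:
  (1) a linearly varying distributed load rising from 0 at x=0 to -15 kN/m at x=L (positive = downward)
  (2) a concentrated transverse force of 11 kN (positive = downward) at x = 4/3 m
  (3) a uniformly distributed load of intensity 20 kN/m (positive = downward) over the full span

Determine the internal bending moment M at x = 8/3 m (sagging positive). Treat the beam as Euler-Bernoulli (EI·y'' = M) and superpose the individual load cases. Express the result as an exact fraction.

M(8/3) = 428/81 kN·m

Load 1 — triangular load w₀=-15 kN/m (0→w₀ over full span):
  M_1 = 3w₀Lx/20 - w₀L²/30 - w₀x³/(6L) = 3·(-15)·4·(8/3)/20 - (-15)·4²/30 - (-15)·(8/3)³/(6·4) = -112/27 kN·m
Load 2 — point force P=11 kN at a=4/3 m (b=L-a=8/3):
  M_2 = Pa²(a+3b)(L-x)/L³ - Pa²b/L²  [x>a] = 11·(4/3)²·((4/3)+3·(8/3))·(4-(8/3))/4³ - 11·(4/3)²·(8/3)/4² = 44/81 kN·m
Load 3 — uniform load w=20 kN/m over full span:
  M_3 = wLx/2 - wL²/12 - wx²/2 = 20·4·(8/3)/2 - 20·4²/12 - 20·(8/3)²/2 = 80/9 kN·m
Superposition: M = Σ M_i = 428/81 kN·m ≈ 5.283951 kN·m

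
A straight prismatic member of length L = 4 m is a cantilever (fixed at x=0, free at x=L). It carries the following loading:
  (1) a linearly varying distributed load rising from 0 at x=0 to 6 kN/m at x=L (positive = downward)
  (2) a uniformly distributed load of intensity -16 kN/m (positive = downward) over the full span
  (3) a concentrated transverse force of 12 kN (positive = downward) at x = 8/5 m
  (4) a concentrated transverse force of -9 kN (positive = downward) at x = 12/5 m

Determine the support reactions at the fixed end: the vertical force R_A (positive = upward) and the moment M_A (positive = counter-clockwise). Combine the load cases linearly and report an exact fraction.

R_A = -49 kN, M_A = -492/5 kN·m

Load 1 — triangular load w₀=6 kN/m (0→w₀ over full span):
  R_A = w₀L/2 = 6·4/2 = 12 kN
  M_A = w₀L²/3 = 6·4²/3 = 32 kN·m
Load 2 — uniform load w=-16 kN/m over full span:
  R_A = wL = (-16)·4 = -64 kN
  M_A = wL²/2 = (-16)·4²/2 = -128 kN·m
Load 3 — point force P=12 kN at a=8/5 m (b=L-a=12/5):
  R_A = P = 12 kN
  M_A = Pa = 12·(8/5) = 96/5 kN·m
Load 4 — point force P=-9 kN at a=12/5 m (b=L-a=8/5):
  R_A = P = (-9) = -9 kN
  M_A = Pa = (-9)·(12/5) = -108/5 kN·m
Superposition: R_A = -49 kN, M_A = -492/5 kN·m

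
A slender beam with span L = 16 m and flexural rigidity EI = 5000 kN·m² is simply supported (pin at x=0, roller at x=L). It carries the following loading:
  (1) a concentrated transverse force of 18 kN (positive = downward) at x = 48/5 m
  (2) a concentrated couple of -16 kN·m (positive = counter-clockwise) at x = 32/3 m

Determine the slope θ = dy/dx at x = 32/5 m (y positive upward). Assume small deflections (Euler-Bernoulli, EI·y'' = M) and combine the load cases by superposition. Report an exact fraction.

θ(32/5) = -14432/703125 rad

Load 1 — point force P=18 kN at a=48/5 m (b=L-a=32/5):
  θ_1 = -Pb(L²-b²-3x²)/(6LEI)  [x≤a] = -18·(32/5)·(16²-(32/5)²-3·(32/5)²)/(6·16·5000) = -1728/78125 rad
Load 2 — applied couple M₀=-16 kN·m at a=32/3 m (b=L-a=16/3):
  θ_2 = (M₀x²/(2L)+C₁)/EI  [x≤a] with C₁=M₀(3b²-L²)/(6L)=256/9 = ((-16)·(32/5)²/(2·16)+(256/9))/5000 = 224/140625 rad
Superposition: θ = Σ θ_i = -14432/703125 rad ≈ -0.020526 rad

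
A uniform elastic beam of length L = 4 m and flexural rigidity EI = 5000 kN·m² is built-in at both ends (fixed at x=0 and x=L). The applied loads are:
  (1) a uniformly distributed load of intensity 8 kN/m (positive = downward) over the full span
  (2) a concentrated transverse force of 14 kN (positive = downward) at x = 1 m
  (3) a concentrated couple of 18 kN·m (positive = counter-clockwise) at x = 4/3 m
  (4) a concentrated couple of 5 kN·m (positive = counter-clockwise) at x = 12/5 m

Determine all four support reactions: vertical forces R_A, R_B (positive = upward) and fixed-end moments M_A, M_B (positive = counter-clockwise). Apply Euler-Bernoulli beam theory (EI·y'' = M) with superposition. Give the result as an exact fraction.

R_A = 2849/80 kN, M_A = 2417/120 kN·m, R_B = 831/80 kN, M_B = -803/120 kN·m

Load 1 — uniform load w=8 kN/m over full span:
  R_A = wL/2 = 8·4/2 = 16 kN
  M_A = wL²/12 = 8·4²/12 = 32/3 kN·m
  R_B = wL/2 = 8·4/2 = 16 kN
  M_B = -wL²/12 = -8·4²/12 = -32/3 kN·m
Load 2 — point force P=14 kN at a=1 m (b=L-a=3):
  R_A = Pb²(3a+b)/L³ = 14·3²·(3·1+3)/4³ = 189/16 kN
  M_A = Pab²/L² = 14·1·3²/4² = 63/8 kN·m
  R_B = Pa²(a+3b)/L³ = 14·1²·(1+3·3)/4³ = 35/16 kN
  M_B = -Pa²b/L² = -14·1²·3/4² = -21/8 kN·m
Load 3 — applied couple M₀=18 kN·m at a=4/3 m (b=L-a=8/3):
  R_A = 6M₀ab/L³ = 6·18·(4/3)·(8/3)/4³ = 6 kN
  M_A = M₀b(2a-b)/L² = 18·(8/3)·(2·(4/3)-(8/3))/4² = 0 kN·m
  R_B = -6M₀ab/L³ = -6·18·(4/3)·(8/3)/4³ = -6 kN
  M_B = M₀a(2b-a)/L² = 18·(4/3)·(2·(8/3)-(4/3))/4² = 6 kN·m
Load 4 — applied couple M₀=5 kN·m at a=12/5 m (b=L-a=8/5):
  R_A = 6M₀ab/L³ = 6·5·(12/5)·(8/5)/4³ = 9/5 kN
  M_A = M₀b(2a-b)/L² = 5·(8/5)·(2·(12/5)-(8/5))/4² = 8/5 kN·m
  R_B = -6M₀ab/L³ = -6·5·(12/5)·(8/5)/4³ = -9/5 kN
  M_B = M₀a(2b-a)/L² = 5·(12/5)·(2·(8/5)-(12/5))/4² = 3/5 kN·m
Superposition: R_A = 2849/80 kN, M_A = 2417/120 kN·m, R_B = 831/80 kN, M_B = -803/120 kN·m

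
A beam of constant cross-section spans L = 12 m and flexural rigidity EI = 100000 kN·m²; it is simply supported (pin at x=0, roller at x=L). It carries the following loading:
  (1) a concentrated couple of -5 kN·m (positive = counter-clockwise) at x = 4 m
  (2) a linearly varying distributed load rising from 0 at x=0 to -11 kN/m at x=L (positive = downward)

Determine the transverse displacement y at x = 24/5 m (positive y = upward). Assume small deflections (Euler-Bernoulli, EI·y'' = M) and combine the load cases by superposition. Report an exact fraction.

y(24/5) = 2667891/195312500 m

Load 1 — applied couple M₀=-5 kN·m at a=4 m (b=L-a=8):
  y_1 = (M₀x³/(6L)-M₀(x-a)²/2+C₁x)/EI  [x>a] with C₁=M₀(3b²-L²)/(6L)=-10/3 = ((-5)·(24/5)³/(6·12)-(-5)·((24/5)-4)²/2+(-10/3)·(24/5))/100000 = -69/312500 m
Load 2 — triangular load w₀=-11 kN/m (0→w₀ over full span):
  y_2 = -w₀x(7L⁴-10L²x²+3x⁴)/(360LEI) = -(-11)·(24/5)·(7·12⁴-10·12²·(24/5)²+3·(24/5)⁴)/(360·12·100000) = 677754/48828125 m
Superposition: y = Σ y_i = 2667891/195312500 m ≈ 0.013660 m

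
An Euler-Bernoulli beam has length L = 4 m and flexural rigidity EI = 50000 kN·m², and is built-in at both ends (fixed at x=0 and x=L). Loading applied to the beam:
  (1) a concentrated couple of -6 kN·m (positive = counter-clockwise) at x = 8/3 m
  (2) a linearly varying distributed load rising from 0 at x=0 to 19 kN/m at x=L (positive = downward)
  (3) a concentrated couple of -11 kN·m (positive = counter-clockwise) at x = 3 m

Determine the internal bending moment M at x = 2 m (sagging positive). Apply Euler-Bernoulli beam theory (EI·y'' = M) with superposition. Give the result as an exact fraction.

M(2) = 19/12 kN·m

Load 1 — applied couple M₀=-6 kN·m at a=8/3 m (b=L-a=4/3):
  M_1 = R_Ax - M_A  [x≤a] with R_A=-2, M_A=-2 = (-2)·2 - (-2) = -2 kN·m
Load 2 — triangular load w₀=19 kN/m (0→w₀ over full span):
  M_2 = 3w₀Lx/20 - w₀L²/30 - w₀x³/(6L) = 3·19·4·2/20 - 19·4²/30 - 19·2³/(6·4) = 19/3 kN·m
Load 3 — applied couple M₀=-11 kN·m at a=3 m (b=L-a=1):
  M_3 = R_Ax - M_A  [x≤a] with R_A=-99/32, M_A=-55/16 = (-99/32)·2 - (-55/16) = -11/4 kN·m
Superposition: M = Σ M_i = 19/12 kN·m ≈ 1.583333 kN·m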